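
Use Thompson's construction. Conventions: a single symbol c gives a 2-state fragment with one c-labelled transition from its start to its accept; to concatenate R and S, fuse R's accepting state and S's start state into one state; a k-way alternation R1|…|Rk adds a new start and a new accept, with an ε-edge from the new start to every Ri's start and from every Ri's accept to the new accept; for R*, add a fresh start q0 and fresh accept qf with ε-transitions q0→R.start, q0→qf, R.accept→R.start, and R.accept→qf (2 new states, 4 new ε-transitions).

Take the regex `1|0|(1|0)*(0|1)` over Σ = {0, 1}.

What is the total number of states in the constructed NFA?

19

By structural recursion:
Each of the 6 symbol leaves contributes a 2-state fragment.
  1|0 → 6 states
  (1|0)* → 8 states
  0|1 → 6 states
  (1|0)*(0|1) → 13 states
  1|0|(1|0)*(0|1) → 19 states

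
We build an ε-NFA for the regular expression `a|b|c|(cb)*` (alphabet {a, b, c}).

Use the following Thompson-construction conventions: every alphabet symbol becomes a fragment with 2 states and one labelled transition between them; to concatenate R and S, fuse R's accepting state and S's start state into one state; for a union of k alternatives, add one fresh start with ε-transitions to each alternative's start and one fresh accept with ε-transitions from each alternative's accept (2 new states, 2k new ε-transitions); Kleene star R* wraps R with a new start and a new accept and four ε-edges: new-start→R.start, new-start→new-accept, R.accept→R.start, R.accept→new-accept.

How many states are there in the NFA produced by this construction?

13

Per subexpression:
Each of the 5 symbol leaves contributes a 2-state fragment.
  cb : 3 states
  (cb)* : 5 states
  a|b|c|(cb)* : 13 states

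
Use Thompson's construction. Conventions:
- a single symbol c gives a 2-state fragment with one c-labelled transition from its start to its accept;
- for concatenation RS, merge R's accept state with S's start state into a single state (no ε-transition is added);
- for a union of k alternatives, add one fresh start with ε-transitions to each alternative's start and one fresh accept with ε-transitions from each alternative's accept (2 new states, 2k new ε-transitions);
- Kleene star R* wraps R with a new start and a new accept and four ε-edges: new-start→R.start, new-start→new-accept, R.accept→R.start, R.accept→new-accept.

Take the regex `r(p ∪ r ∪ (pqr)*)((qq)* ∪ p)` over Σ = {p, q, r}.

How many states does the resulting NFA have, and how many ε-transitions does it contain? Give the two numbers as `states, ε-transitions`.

21, 18

By structural recursion:
Each of the 9 symbol leaves contributes 2 states and 0 ε-transitions.
  pqr : 4 states, 0 ε-transitions
  (pqr)* : 6 states, 4 ε-transitions
  p ∪ r ∪ (pqr)* : 12 states, 10 ε-transitions
  qq : 3 states, 0 ε-transitions
  (qq)* : 5 states, 4 ε-transitions
  (qq)* ∪ p : 9 states, 8 ε-transitions
  r(p ∪ r ∪ (pqr)*)((qq)* ∪ p) : 21 states, 18 ε-transitions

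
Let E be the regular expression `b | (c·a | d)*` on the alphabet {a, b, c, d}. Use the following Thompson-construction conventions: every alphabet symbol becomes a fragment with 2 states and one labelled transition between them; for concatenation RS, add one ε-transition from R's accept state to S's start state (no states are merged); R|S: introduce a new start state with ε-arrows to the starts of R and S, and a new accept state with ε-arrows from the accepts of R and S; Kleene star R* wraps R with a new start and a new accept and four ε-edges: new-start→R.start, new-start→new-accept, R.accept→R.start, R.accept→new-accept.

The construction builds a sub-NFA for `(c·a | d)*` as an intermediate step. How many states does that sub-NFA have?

Fragment for `(c·a | d)*`:
Each of the 3 symbol leaves contributes a 2-state fragment.
  c·a → 4 states
  c·a | d → 8 states
  (c·a | d)* → 10 states

10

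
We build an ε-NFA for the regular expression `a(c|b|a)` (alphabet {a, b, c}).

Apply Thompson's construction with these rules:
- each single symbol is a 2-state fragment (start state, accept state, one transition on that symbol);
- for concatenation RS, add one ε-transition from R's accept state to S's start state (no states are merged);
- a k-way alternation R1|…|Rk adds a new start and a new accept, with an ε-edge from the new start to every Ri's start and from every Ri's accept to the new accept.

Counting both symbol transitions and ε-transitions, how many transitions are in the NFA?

11

Building bottom-up:
Each of the 4 symbol leaves contributes 1 transition (1 symbol, 0 ε).
  c|b|a — 9 transitions (3 symbol, 6 ε)
  a(c|b|a) — 11 transitions (4 symbol, 7 ε)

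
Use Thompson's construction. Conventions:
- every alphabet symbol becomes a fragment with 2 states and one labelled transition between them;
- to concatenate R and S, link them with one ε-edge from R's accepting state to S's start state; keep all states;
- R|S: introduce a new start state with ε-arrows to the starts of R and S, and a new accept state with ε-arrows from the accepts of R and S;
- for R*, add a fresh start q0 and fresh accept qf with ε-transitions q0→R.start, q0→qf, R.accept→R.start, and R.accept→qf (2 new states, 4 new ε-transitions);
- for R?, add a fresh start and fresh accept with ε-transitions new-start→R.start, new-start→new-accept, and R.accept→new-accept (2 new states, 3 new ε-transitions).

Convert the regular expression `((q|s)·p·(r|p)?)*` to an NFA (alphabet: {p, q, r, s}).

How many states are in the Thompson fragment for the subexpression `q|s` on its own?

Fragment for `q|s`:
Each of the 2 symbol leaves contributes a 2-state fragment.
  q|s = 6 states

6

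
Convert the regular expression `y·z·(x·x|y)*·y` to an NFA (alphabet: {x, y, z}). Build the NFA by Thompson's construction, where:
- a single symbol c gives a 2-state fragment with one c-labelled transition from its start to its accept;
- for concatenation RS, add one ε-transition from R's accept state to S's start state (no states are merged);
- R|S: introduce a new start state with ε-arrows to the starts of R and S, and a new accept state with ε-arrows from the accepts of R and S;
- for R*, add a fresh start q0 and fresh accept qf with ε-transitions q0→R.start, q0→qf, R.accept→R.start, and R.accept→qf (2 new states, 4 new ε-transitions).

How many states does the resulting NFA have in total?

16

By structural recursion:
Each of the 6 symbol leaves contributes a 2-state fragment.
  x·x → 4 states
  x·x|y → 8 states
  (x·x|y)* → 10 states
  y·z·(x·x|y)*·y → 16 states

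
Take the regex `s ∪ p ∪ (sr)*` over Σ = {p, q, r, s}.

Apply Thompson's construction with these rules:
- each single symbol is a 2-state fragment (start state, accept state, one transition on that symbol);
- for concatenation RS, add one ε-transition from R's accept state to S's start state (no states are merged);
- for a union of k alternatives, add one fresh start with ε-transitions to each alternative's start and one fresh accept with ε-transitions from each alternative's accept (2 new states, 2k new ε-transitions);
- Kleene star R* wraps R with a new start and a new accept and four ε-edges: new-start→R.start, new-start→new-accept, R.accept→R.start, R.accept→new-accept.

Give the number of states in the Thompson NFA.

Building bottom-up:
Each of the 4 symbol leaves contributes a 2-state fragment.
  sr : 4 states
  (sr)* : 6 states
  s ∪ p ∪ (sr)* : 12 states

12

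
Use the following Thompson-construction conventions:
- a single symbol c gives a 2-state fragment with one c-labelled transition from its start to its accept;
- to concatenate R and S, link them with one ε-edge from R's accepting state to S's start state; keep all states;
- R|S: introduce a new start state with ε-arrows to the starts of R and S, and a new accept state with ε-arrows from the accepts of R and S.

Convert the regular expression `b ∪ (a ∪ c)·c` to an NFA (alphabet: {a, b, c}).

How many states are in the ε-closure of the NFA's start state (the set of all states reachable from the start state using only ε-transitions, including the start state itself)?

5

Let C(F) = |ε-closure(F.start)| within fragment F, and note whether F accepts ε. Symbol fragments have C = 1 and do not accept ε. Then:
  a ∪ c : |closure| = 1 + 1 + 1 = 3 (the new accept is not ε-reachable since no branch accepts ε)
  (a ∪ c)·c : same as the first factor's closure: |closure| = 3
  b ∪ (a ∪ c)·c : |closure| = 1 + 1 + 3 = 5 (the new accept is not ε-reachable since no branch accepts ε)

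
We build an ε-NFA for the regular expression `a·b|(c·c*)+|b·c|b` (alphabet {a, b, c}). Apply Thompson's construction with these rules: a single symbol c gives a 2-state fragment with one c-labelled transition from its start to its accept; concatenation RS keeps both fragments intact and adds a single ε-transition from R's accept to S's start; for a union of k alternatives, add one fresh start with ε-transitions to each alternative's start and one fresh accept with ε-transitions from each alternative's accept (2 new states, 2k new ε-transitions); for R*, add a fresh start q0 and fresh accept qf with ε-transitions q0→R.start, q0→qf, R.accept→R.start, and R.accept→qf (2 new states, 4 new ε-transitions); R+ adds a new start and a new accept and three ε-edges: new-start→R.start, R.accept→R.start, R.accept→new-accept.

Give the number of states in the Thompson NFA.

20

Recursing over subexpressions:
Each of the 7 symbol leaves contributes a 2-state fragment.
  a·b = 4 states
  c* = 4 states
  c·c* = 6 states
  (c·c*)+ = 8 states
  b·c = 4 states
  a·b|(c·c*)+|b·c|b = 20 states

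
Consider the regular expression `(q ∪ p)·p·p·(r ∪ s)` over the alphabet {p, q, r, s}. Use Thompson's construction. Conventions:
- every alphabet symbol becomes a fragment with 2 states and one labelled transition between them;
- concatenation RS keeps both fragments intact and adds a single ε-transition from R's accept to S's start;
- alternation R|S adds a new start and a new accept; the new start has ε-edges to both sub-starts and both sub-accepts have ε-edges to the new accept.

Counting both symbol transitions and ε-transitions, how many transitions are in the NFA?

By structural recursion:
Each of the 6 symbol leaves contributes 1 transition (1 symbol, 0 ε).
  q ∪ p : 6 transitions (2 symbol, 4 ε)
  r ∪ s : 6 transitions (2 symbol, 4 ε)
  (q ∪ p)·p·p·(r ∪ s) : 17 transitions (6 symbol, 11 ε)

17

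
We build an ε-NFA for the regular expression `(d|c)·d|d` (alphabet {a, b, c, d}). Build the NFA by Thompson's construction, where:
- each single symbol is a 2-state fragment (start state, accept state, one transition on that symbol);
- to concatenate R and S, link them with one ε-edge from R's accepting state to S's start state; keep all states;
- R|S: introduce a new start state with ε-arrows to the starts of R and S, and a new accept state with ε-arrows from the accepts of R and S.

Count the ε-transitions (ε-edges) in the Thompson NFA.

9

Recursing over subexpressions:
Each of the 4 symbol leaves contributes 0 ε-transitions.
  d|c → 4 ε-transitions
  (d|c)·d → 5 ε-transitions
  (d|c)·d|d → 9 ε-transitions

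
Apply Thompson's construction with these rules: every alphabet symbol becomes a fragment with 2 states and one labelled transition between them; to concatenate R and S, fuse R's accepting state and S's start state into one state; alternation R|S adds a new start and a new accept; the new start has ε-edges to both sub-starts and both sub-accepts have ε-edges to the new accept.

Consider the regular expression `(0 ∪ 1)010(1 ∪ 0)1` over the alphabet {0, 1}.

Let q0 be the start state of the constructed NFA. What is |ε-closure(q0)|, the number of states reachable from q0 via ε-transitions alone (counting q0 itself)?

Compute the ε-closure size of each fragment's start state recursively; a symbol fragment's start has no outgoing ε-edge, so its closure is just itself (size 1).
  0 ∪ 1 — C = 1 + 1 + 1 = 3 (the new accept is not ε-reachable since no branch accepts ε)
  1 ∪ 0 — C = 1 + 1 + 1 = 3 (the new accept is not ε-reachable since no branch accepts ε)
  (0 ∪ 1)010(1 ∪ 0)1 — C equals the left operand's closure size = 3 (its accept is not ε-reachable, so the closure stops there)

3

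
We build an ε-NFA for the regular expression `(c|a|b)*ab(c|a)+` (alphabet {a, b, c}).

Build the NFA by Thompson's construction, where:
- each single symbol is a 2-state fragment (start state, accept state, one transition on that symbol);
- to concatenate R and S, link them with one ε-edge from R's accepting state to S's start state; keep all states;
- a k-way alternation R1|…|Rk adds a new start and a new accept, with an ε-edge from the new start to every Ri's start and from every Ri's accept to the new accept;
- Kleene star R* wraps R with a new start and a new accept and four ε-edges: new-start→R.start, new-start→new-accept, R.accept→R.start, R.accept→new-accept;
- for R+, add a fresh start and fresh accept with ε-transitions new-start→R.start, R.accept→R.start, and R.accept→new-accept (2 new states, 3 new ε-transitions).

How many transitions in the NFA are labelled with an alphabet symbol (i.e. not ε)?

7

Recursing over subexpressions:
Each of the 7 symbol leaves contributes exactly 1 symbol transition.
  c|a|b → 3 symbol transitions
  (c|a|b)* → 3 symbol transitions
  c|a → 2 symbol transitions
  (c|a)+ → 2 symbol transitions
  (c|a|b)*ab(c|a)+ → 7 symbol transitions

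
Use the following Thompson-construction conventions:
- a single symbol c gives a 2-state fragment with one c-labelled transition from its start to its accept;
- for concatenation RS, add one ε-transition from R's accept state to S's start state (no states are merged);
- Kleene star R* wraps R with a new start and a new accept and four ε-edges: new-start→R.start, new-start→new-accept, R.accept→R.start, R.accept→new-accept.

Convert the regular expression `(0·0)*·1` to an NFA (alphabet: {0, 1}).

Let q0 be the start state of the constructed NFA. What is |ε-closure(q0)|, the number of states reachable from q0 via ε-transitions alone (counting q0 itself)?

4

Compute the ε-closure size of each fragment's start state recursively; a symbol fragment's start has no outgoing ε-edge, so its closure is just itself (size 1).
  0·0 — same as the first factor's closure: |ε-closure| = 1
  (0·0)* — the star's fresh start ε-reaches both the body's start and the fresh accept: |ε-closure| = 2 + 1 = 3
  (0·0)*·1 — |ε-closure| = 3 + 1 = 4 (closure spills across the concat boundary because the left factor accepts ε)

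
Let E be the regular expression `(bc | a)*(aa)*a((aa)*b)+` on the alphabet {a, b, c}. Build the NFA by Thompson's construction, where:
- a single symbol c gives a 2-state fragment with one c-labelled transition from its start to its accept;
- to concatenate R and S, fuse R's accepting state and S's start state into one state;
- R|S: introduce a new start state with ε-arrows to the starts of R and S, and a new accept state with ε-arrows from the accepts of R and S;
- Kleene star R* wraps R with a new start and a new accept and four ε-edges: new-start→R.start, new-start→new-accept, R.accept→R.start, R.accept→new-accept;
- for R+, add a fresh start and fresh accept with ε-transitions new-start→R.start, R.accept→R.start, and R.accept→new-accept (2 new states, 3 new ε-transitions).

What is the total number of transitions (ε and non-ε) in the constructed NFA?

28

Bottom-up over the parse tree:
Each of the 9 symbol leaves contributes 1 transition (1 symbol, 0 ε).
  bc → 2 transitions (2 symbol, 0 ε)
  bc | a → 7 transitions (3 symbol, 4 ε)
  (bc | a)* → 11 transitions (3 symbol, 8 ε)
  aa → 2 transitions (2 symbol, 0 ε)
  (aa)* → 6 transitions (2 symbol, 4 ε)
  aa → 2 transitions (2 symbol, 0 ε)
  (aa)* → 6 transitions (2 symbol, 4 ε)
  (aa)*b → 7 transitions (3 symbol, 4 ε)
  ((aa)*b)+ → 10 transitions (3 symbol, 7 ε)
  (bc | a)*(aa)*a((aa)*b)+ → 28 transitions (9 symbol, 19 ε)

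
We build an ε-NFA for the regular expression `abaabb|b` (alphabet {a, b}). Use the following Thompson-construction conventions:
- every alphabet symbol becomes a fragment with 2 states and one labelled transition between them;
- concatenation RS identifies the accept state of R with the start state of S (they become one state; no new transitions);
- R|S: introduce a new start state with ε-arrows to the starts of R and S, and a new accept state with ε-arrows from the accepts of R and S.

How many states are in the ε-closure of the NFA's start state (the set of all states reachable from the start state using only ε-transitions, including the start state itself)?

3

Let C(F) = |ε-closure(F.start)| within fragment F, and note whether F accepts ε. Symbol fragments have C = 1 and do not accept ε. Then:
  abaabb — same as the first factor's closure: |closure| = 1
  abaabb|b — |closure| = 1 + 1 + 1 = 3 (the new accept is not ε-reachable since no branch accepts ε)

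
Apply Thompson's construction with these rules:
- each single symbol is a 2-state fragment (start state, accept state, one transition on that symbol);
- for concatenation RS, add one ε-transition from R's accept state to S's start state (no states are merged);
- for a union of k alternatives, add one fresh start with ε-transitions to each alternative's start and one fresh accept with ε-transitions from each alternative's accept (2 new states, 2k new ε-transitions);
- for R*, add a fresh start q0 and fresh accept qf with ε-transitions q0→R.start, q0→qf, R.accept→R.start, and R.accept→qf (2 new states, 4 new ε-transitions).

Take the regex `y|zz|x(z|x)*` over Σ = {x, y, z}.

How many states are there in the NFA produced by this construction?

Per subexpression:
Each of the 6 symbol leaves contributes a 2-state fragment.
  zz → 4 states
  z|x → 6 states
  (z|x)* → 8 states
  x(z|x)* → 10 states
  y|zz|x(z|x)* → 18 states

18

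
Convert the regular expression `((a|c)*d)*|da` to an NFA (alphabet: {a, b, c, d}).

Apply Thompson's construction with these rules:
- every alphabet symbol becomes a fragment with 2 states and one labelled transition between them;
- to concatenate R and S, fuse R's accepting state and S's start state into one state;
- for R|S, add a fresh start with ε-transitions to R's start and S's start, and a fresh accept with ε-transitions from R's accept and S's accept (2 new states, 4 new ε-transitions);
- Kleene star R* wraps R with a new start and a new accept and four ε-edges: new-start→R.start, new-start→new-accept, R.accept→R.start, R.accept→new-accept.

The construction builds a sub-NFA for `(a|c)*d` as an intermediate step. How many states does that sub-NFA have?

9

Fragment for `(a|c)*d`:
Each of the 3 symbol leaves contributes a 2-state fragment.
  a|c → 6 states
  (a|c)* → 8 states
  (a|c)*d → 9 states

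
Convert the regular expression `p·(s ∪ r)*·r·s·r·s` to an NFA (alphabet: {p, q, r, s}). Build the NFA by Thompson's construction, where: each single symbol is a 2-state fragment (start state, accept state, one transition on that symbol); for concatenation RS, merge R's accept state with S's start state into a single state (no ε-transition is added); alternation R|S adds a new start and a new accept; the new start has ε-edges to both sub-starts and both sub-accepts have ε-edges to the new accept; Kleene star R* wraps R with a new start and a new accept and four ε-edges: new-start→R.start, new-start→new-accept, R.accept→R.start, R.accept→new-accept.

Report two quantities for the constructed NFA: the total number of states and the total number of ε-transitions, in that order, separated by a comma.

13, 8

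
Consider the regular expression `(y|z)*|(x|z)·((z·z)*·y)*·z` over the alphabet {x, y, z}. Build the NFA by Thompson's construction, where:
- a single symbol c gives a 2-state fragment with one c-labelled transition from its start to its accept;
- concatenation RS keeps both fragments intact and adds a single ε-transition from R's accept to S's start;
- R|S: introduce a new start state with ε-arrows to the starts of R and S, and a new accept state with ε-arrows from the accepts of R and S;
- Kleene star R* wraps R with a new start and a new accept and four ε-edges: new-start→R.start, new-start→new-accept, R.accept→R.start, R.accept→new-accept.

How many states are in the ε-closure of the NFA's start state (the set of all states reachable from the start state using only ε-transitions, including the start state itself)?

Compute the ε-closure size of each fragment's start state recursively; a symbol fragment's start has no outgoing ε-edge, so its closure is just itself (size 1).
  y|z — C = 1 + 1 + 1 = 3 (the new accept is not ε-reachable since no branch accepts ε)
  (y|z)* — C = 1 (new start) + 3 (body) + 1 (new accept) = 5
  x|z — C = 1 + 1 + 1 = 3 (the new accept is not ε-reachable since no branch accepts ε)
  z·z — same as the first factor's closure: C = 1
  (z·z)* — C = 1 (new start) + 1 (body) + 1 (new accept) = 3
  (z·z)*·y — the left operand accepts ε, so the closure extends into the next operand (via the concat ε-link); C = 3 + 1 = 4
  ((z·z)*·y)* — new start has ε-edges to the inner start and to the new accept, so C = 2 + 4 = 6
  (x|z)·((z·z)*·y)*·z — same as the first factor's closure: C = 3
  (y|z)*|(x|z)·((z·z)*·y)*·z — C = 1 (new start) + (5 + 3) + 1 (new accept, since some branch ε-reaches its own accept) = 10

10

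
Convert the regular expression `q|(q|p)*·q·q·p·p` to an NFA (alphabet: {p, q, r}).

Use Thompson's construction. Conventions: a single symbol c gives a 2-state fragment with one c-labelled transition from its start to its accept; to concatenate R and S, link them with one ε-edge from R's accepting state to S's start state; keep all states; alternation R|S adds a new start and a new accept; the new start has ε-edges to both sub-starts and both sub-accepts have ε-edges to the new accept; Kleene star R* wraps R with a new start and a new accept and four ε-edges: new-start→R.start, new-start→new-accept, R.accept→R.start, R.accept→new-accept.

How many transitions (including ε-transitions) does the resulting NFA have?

Recursing over subexpressions:
Each of the 7 symbol leaves contributes 1 transition (1 symbol, 0 ε).
  q|p → 6 transitions (2 symbol, 4 ε)
  (q|p)* → 10 transitions (2 symbol, 8 ε)
  (q|p)*·q·q·p·p → 18 transitions (6 symbol, 12 ε)
  q|(q|p)*·q·q·p·p → 23 transitions (7 symbol, 16 ε)

23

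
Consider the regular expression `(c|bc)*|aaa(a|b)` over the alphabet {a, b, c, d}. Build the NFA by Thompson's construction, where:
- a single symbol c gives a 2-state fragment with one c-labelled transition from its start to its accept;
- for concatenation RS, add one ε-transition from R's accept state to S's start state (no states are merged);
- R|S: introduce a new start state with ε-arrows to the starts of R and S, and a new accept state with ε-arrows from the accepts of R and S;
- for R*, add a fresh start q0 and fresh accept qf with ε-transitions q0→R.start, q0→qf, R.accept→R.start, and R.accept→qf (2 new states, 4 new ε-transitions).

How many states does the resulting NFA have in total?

24

Bottom-up over the parse tree:
Each of the 8 symbol leaves contributes a 2-state fragment.
  bc → 4 states
  c|bc → 8 states
  (c|bc)* → 10 states
  a|b → 6 states
  aaa(a|b) → 12 states
  (c|bc)*|aaa(a|b) → 24 states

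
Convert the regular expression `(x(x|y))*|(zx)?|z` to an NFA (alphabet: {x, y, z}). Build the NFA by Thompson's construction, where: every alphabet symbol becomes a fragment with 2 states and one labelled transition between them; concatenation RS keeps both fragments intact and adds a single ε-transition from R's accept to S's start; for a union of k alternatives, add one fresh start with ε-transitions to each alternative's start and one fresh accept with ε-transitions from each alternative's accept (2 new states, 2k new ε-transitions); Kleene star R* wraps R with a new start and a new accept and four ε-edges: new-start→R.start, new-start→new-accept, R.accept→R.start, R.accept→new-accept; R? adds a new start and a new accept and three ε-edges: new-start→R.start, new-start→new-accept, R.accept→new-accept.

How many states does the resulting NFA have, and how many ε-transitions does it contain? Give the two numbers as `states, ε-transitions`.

By structural recursion:
Each of the 6 symbol leaves contributes 2 states and 0 ε-transitions.
  x|y = 6 states, 4 ε-transitions
  x(x|y) = 8 states, 5 ε-transitions
  (x(x|y))* = 10 states, 9 ε-transitions
  zx = 4 states, 1 ε-transition
  (zx)? = 6 states, 4 ε-transitions
  (x(x|y))*|(zx)?|z = 20 states, 19 ε-transitions

20, 19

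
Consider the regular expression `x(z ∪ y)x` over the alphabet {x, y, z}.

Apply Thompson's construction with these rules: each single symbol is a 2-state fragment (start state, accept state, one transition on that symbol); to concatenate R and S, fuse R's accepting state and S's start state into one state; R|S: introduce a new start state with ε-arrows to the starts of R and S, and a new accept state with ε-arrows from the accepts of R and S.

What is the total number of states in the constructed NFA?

Recursing over subexpressions:
Each of the 4 symbol leaves contributes a 2-state fragment.
  z ∪ y : 6 states
  x(z ∪ y)x : 8 states

8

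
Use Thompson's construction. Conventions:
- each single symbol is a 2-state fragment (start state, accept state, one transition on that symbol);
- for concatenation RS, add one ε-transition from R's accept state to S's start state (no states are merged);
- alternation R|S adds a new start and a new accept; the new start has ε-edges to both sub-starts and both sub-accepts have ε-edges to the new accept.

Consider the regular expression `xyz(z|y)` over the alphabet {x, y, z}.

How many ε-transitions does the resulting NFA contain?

7

Per subexpression:
Each of the 5 symbol leaves contributes 0 ε-transitions.
  z|y = 4 ε-transitions
  xyz(z|y) = 7 ε-transitions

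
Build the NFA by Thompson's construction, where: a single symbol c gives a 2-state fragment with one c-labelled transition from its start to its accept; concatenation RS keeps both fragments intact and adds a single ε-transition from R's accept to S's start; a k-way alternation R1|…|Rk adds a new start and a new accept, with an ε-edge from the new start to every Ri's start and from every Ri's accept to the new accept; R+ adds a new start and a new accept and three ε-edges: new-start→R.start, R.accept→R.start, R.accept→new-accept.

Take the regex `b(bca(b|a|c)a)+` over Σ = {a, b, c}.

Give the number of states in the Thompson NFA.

Bottom-up over the parse tree:
Each of the 8 symbol leaves contributes a 2-state fragment.
  b|a|c : 8 states
  bca(b|a|c)a : 16 states
  (bca(b|a|c)a)+ : 18 states
  b(bca(b|a|c)a)+ : 20 states

20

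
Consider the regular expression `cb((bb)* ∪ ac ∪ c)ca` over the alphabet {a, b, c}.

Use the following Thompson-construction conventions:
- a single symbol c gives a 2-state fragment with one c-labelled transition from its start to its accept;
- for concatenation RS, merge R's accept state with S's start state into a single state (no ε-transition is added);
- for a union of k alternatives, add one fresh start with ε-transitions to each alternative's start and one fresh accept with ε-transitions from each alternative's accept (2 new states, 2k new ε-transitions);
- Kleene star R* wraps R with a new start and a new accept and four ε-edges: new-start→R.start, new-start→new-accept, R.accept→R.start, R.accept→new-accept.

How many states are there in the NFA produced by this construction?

Bottom-up over the parse tree:
Each of the 9 symbol leaves contributes a 2-state fragment.
  bb → 3 states
  (bb)* → 5 states
  ac → 3 states
  (bb)* ∪ ac ∪ c → 12 states
  cb((bb)* ∪ ac ∪ c)ca → 16 states

16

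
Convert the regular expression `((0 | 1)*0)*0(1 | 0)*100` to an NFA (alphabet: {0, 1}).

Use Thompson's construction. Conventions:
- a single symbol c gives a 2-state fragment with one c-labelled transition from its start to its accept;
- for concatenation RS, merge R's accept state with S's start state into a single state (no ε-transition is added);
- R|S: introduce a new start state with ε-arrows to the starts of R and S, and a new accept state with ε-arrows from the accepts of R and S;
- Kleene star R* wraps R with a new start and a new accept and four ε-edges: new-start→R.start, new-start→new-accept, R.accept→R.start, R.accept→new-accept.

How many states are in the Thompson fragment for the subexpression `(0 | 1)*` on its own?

8

Fragment for `(0 | 1)*`:
Each of the 2 symbol leaves contributes a 2-state fragment.
  0 | 1 = 6 states
  (0 | 1)* = 8 states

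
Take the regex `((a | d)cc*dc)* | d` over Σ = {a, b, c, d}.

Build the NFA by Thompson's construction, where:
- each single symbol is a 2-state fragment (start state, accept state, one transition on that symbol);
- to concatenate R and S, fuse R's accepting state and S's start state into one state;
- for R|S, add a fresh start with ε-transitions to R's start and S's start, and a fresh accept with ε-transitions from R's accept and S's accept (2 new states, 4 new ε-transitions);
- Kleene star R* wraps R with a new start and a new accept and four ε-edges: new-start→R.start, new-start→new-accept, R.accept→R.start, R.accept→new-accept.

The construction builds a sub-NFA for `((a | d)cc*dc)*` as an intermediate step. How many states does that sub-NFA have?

Fragment for `((a | d)cc*dc)*`:
Each of the 6 symbol leaves contributes a 2-state fragment.
  a | d → 6 states
  c* → 4 states
  (a | d)cc*dc → 12 states
  ((a | d)cc*dc)* → 14 states

14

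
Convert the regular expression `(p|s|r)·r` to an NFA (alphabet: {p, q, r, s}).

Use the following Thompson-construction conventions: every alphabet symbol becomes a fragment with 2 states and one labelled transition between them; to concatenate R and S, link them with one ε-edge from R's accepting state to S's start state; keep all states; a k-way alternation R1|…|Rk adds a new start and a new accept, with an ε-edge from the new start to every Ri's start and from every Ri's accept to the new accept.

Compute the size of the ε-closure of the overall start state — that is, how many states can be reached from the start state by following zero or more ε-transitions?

4

Work bottom-up. For each fragment F, track |ε-closure(F.start)| and whether F's accept lies in that closure (i.e. whether F accepts ε). A single-symbol fragment has closure size 1 and does not accept ε.
  p|s|r — new start ε-reaches every alternative's start; none of them accept ε, so the new accept is not reached: |closure| = 1 + 1 + 1 + 1 = 4
  (p|s|r)·r — |closure| equals the left operand's closure size = 4 (its accept is not ε-reachable, so the closure stops there)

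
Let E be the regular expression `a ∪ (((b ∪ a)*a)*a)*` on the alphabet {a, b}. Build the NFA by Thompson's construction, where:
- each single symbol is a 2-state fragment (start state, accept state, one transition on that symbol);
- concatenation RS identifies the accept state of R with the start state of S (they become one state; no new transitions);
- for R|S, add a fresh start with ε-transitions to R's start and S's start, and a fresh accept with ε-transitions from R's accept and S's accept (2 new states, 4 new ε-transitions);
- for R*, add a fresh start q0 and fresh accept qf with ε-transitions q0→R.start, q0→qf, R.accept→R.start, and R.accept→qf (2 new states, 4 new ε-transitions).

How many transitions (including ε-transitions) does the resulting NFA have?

25

Per subexpression:
Each of the 5 symbol leaves contributes 1 transition (1 symbol, 0 ε).
  b ∪ a — 6 transitions (2 symbol, 4 ε)
  (b ∪ a)* — 10 transitions (2 symbol, 8 ε)
  (b ∪ a)*a — 11 transitions (3 symbol, 8 ε)
  ((b ∪ a)*a)* — 15 transitions (3 symbol, 12 ε)
  ((b ∪ a)*a)*a — 16 transitions (4 symbol, 12 ε)
  (((b ∪ a)*a)*a)* — 20 transitions (4 symbol, 16 ε)
  a ∪ (((b ∪ a)*a)*a)* — 25 transitions (5 symbol, 20 ε)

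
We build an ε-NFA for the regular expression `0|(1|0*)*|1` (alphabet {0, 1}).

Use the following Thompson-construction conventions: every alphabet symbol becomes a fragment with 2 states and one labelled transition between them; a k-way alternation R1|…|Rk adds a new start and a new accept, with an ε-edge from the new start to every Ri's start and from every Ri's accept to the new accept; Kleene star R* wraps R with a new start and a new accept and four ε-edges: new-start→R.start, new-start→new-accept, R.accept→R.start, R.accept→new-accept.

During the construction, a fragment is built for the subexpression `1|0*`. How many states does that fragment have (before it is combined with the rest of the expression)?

Fragment for `1|0*`:
Each of the 2 symbol leaves contributes a 2-state fragment.
  0* : 4 states
  1|0* : 8 states

8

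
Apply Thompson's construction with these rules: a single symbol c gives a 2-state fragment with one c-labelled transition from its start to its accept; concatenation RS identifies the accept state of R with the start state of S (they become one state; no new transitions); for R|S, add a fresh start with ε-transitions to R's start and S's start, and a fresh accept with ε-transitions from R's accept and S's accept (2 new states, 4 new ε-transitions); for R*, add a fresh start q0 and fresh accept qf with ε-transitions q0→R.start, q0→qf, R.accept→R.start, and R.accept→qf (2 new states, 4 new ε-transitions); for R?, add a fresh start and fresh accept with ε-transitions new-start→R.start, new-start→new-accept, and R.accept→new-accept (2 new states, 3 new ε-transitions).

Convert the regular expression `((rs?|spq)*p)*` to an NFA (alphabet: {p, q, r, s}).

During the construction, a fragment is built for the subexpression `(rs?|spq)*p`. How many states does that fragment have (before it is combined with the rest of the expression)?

Fragment for `(rs?|spq)*p`:
Each of the 6 symbol leaves contributes a 2-state fragment.
  s? → 4 states
  rs? → 5 states
  spq → 4 states
  rs?|spq → 11 states
  (rs?|spq)* → 13 states
  (rs?|spq)*p → 14 states

14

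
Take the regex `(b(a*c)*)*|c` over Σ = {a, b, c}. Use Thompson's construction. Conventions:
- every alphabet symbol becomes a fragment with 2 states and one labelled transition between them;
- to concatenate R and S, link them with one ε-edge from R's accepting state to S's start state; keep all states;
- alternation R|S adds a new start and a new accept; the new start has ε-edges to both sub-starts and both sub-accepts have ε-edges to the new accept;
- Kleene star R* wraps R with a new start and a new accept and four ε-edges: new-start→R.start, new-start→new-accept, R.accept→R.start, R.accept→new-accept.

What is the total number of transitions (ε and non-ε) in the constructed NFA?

Recursing over subexpressions:
Each of the 4 symbol leaves contributes 1 transition (1 symbol, 0 ε).
  a* = 5 transitions (1 symbol, 4 ε)
  a*c = 7 transitions (2 symbol, 5 ε)
  (a*c)* = 11 transitions (2 symbol, 9 ε)
  b(a*c)* = 13 transitions (3 symbol, 10 ε)
  (b(a*c)*)* = 17 transitions (3 symbol, 14 ε)
  (b(a*c)*)*|c = 22 transitions (4 symbol, 18 ε)

22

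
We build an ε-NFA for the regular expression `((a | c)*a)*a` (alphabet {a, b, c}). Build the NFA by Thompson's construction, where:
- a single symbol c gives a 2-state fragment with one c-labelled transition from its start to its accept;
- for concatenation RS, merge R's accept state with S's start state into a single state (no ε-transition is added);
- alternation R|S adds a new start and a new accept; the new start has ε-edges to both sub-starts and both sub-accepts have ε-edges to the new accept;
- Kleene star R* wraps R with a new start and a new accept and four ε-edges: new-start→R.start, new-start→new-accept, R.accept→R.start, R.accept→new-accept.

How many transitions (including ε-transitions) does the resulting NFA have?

By structural recursion:
Each of the 4 symbol leaves contributes 1 transition (1 symbol, 0 ε).
  a | c : 6 transitions (2 symbol, 4 ε)
  (a | c)* : 10 transitions (2 symbol, 8 ε)
  (a | c)*a : 11 transitions (3 symbol, 8 ε)
  ((a | c)*a)* : 15 transitions (3 symbol, 12 ε)
  ((a | c)*a)*a : 16 transitions (4 symbol, 12 ε)

16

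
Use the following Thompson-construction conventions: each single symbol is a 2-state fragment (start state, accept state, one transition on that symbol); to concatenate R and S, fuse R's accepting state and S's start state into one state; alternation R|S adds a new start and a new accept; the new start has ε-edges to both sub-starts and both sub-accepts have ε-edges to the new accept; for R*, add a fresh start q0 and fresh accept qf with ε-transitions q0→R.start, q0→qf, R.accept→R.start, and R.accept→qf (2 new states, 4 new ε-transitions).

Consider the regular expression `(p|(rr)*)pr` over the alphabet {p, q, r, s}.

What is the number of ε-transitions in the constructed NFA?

8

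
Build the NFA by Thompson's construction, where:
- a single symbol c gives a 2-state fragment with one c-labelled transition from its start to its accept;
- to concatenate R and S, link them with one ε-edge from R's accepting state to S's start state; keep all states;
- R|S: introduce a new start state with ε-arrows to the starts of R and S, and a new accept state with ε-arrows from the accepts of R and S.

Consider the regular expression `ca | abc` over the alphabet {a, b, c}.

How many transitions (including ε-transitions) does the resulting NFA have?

12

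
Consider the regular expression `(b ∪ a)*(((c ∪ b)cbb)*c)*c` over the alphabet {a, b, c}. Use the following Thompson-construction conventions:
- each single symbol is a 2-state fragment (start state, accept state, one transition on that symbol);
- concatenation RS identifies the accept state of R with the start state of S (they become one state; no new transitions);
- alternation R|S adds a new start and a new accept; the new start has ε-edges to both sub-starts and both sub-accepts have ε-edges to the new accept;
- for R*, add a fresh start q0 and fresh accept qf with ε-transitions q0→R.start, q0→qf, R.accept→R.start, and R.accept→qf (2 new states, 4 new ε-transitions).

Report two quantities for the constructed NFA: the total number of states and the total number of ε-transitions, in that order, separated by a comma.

Bottom-up over the parse tree:
Each of the 9 symbol leaves contributes 2 states and 0 ε-transitions.
  b ∪ a : 6 states, 4 ε-transitions
  (b ∪ a)* : 8 states, 8 ε-transitions
  c ∪ b : 6 states, 4 ε-transitions
  (c ∪ b)cbb : 9 states, 4 ε-transitions
  ((c ∪ b)cbb)* : 11 states, 8 ε-transitions
  ((c ∪ b)cbb)*c : 12 states, 8 ε-transitions
  (((c ∪ b)cbb)*c)* : 14 states, 12 ε-transitions
  (b ∪ a)*(((c ∪ b)cbb)*c)*c : 22 states, 20 ε-transitions

22, 20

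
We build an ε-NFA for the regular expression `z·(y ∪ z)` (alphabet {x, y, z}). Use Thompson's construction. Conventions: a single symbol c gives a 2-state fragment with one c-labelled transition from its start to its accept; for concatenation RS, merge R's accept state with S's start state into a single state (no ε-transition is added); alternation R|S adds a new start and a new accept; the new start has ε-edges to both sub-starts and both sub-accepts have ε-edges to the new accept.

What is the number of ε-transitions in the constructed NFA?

Recursing over subexpressions:
Each of the 3 symbol leaves contributes 0 ε-transitions.
  y ∪ z = 4 ε-transitions
  z·(y ∪ z) = 4 ε-transitions

4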